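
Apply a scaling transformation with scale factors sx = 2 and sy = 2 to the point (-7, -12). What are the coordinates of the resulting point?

Scaling matrix:
[[2, 0], [0, 2]]
Result: (-7 × 2, -12 × 2) = (-14, -24)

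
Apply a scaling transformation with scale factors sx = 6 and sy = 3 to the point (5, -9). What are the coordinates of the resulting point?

Scaling matrix:
[[6, 0], [0, 3]]
Result: (5 × 6, -9 × 3) = (30, -27)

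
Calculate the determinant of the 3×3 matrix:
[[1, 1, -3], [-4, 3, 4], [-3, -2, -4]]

Expansion along first row:
det = 1·det([[3,4],[-2,-4]]) - 1·det([[-4,4],[-3,-4]]) + -3·det([[-4,3],[-3,-2]])
    = 1·(3·-4 - 4·-2) - 1·(-4·-4 - 4·-3) + -3·(-4·-2 - 3·-3)
    = 1·-4 - 1·28 + -3·17
    = -4 + -28 + -51 = -83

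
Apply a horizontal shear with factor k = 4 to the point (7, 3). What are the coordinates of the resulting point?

Shear matrix for horizontal shear with factor k = 4:
[[1, 4], [0, 1]]
Result: (7, 3) → (19, 3)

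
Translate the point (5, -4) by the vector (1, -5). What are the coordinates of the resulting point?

Translation by (1, -5) (homogeneous matrix [[1, 0, 1], [0, 1, -5], [0, 0, 1]]):
x' = 5 + 1 = 6
y' = -4 + -5 = -9
Result: (6, -9)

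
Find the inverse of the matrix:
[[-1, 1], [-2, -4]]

For [[a,b],[c,d]], inverse = (1/det)·[[d,-b],[-c,a]]
det = (-1)(-4) - (1)(-2) = 4 - -2 = 6
Inverse = (1/6)·[[-4, -1], [2, -1]]
= [[-2/3, -1/6], [1/3, -1/6]]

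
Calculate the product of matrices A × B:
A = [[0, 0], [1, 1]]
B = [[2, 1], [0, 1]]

Matrix multiplication:
C[0][0] = 0×2 + 0×0 = 0
C[0][1] = 0×1 + 0×1 = 0
C[1][0] = 1×2 + 1×0 = 2
C[1][1] = 1×1 + 1×1 = 2
Result: [[0, 0], [2, 2]]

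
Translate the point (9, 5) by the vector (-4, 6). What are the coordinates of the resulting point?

Translation by (-4, 6) (homogeneous matrix [[1, 0, -4], [0, 1, 6], [0, 0, 1]]):
x' = 9 + -4 = 5
y' = 5 + 6 = 11
Result: (5, 11)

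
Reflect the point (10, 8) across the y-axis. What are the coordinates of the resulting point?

Reflection across y-axis: (10, 8) → (-10, 8)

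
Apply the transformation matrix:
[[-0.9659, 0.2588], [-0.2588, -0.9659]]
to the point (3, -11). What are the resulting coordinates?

Matrix multiplication:
[[-0.9659, 0.2588], [-0.2588, -0.9659]] × [3, -11]ᵀ
= [(-0.9659)(3) + (0.2588)(-11), (-0.2588)(3) + (-0.9659)(-11)]ᵀ
= [-5.7445, 9.8485]ᵀ
Result: (-5.7445, 9.8485)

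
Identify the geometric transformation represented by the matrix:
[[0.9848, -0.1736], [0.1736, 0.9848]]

This matrix represents: rotation by 10° counterclockwise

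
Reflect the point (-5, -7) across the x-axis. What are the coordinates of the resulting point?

Reflection across x-axis: (-5, -7) → (-5, 7)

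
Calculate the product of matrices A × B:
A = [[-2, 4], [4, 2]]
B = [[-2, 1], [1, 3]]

Matrix multiplication:
C[0][0] = -2×-2 + 4×1 = 8
C[0][1] = -2×1 + 4×3 = 10
C[1][0] = 4×-2 + 2×1 = -6
C[1][1] = 4×1 + 2×3 = 10
Result: [[8, 10], [-6, 10]]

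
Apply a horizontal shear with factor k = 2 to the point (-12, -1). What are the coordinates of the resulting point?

Shear matrix for horizontal shear with factor k = 2:
[[1, 2], [0, 1]]
Result: (-12, -1) → (-14, -1)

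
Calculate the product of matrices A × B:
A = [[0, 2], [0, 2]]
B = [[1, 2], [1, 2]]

Matrix multiplication:
C[0][0] = 0×1 + 2×1 = 2
C[0][1] = 0×2 + 2×2 = 4
C[1][0] = 0×1 + 2×1 = 2
C[1][1] = 0×2 + 2×2 = 4
Result: [[2, 4], [2, 4]]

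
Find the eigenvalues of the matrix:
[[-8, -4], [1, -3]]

Characteristic equation: det(A - λI) = 0
λ² - (trace)λ + (det) = 0
trace = -8 + -3 = -11, det = (-8)(-3) - (-4)(1) = 28
λ² - (-11)λ + (28) = 0
λ = (-11 ± √((-11)² - 4·(28))) / 2 = (-11 ± √9) / 2
Solving: λ = -7, -4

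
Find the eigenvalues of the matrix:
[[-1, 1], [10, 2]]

Characteristic equation: det(A - λI) = 0
λ² - (trace)λ + (det) = 0
trace = -1 + 2 = 1, det = (-1)(2) - (1)(10) = -12
λ² - (1)λ + (-12) = 0
λ = (1 ± √((1)² - 4·(-12))) / 2 = (1 ± √49) / 2
Solving: λ = -3, 4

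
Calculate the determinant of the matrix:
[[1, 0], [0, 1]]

For a 2×2 matrix [[a, b], [c, d]], det = ad - bc
det = (1)(1) - (0)(0) = 1 - 0 = 1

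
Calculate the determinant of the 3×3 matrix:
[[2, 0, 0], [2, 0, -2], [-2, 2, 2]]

Expansion along first row:
det = 2·det([[0,-2],[2,2]]) - 0·det([[2,-2],[-2,2]]) + 0·det([[2,0],[-2,2]])
    = 2·(0·2 - -2·2) - 0·(2·2 - -2·-2) + 0·(2·2 - 0·-2)
    = 2·4 - 0·0 + 0·4
    = 8 + 0 + 0 = 8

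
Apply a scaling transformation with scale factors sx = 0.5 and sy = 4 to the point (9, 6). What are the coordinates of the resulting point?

Scaling matrix:
[[0.50, 0], [0, 4]]
Result: (9 × 0.5, 6 × 4) = (4.5, 24)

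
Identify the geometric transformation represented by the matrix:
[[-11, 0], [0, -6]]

This matrix represents: non-uniform scaling by sx = -11, sy = -6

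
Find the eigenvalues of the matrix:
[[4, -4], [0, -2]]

Characteristic equation: det(A - λI) = 0
λ² - (trace)λ + (det) = 0
trace = 4 + -2 = 2, det = (4)(-2) - (-4)(0) = -8
λ² - (2)λ + (-8) = 0
λ = (2 ± √((2)² - 4·(-8))) / 2 = (2 ± √36) / 2
Solving: λ = -2, 4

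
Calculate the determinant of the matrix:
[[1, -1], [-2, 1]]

For a 2×2 matrix [[a, b], [c, d]], det = ad - bc
det = (1)(1) - (-1)(-2) = 1 - 2 = -1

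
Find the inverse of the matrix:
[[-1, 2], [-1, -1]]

For [[a,b],[c,d]], inverse = (1/det)·[[d,-b],[-c,a]]
det = (-1)(-1) - (2)(-1) = 1 - -2 = 3
Inverse = (1/3)·[[-1, -2], [1, -1]]
= [[-1/3, -2/3], [1/3, -1/3]]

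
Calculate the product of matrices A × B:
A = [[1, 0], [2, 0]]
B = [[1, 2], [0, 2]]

Matrix multiplication:
C[0][0] = 1×1 + 0×0 = 1
C[0][1] = 1×2 + 0×2 = 2
C[1][0] = 2×1 + 0×0 = 2
C[1][1] = 2×2 + 0×2 = 4
Result: [[1, 2], [2, 4]]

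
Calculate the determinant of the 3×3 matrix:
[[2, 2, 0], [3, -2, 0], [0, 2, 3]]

Expansion along first row:
det = 2·det([[-2,0],[2,3]]) - 2·det([[3,0],[0,3]]) + 0·det([[3,-2],[0,2]])
    = 2·(-2·3 - 0·2) - 2·(3·3 - 0·0) + 0·(3·2 - -2·0)
    = 2·-6 - 2·9 + 0·6
    = -12 + -18 + 0 = -30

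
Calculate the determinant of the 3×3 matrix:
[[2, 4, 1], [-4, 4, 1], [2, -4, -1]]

Expansion along first row:
det = 2·det([[4,1],[-4,-1]]) - 4·det([[-4,1],[2,-1]]) + 1·det([[-4,4],[2,-4]])
    = 2·(4·-1 - 1·-4) - 4·(-4·-1 - 1·2) + 1·(-4·-4 - 4·2)
    = 2·0 - 4·2 + 1·8
    = 0 + -8 + 8 = 0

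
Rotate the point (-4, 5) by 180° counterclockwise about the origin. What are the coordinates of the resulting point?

Rotation matrix for 180°: [[cos 180°, -sin 180°], [sin 180°, cos 180°]] = [[-1, 0], [0, -1]]
[[-1, 0], [0, -1]] × [-4, 5]ᵀ = [4, -5]ᵀ
Result: (4, -5)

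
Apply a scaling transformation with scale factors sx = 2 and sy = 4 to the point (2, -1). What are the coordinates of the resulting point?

Scaling matrix:
[[2, 0], [0, 4]]
Result: (2 × 2, -1 × 4) = (4, -4)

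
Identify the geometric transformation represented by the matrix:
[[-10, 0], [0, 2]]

This matrix represents: non-uniform scaling by sx = -10, sy = 2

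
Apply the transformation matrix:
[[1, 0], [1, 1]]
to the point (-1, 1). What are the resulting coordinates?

Matrix multiplication:
[[1, 0], [1, 1]] × [-1, 1]ᵀ
= [(1)(-1) + (0)(1), (1)(-1) + (1)(1)]ᵀ
= [-1, 0]ᵀ
Result: (-1, 0)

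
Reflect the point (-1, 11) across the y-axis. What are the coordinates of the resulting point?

Reflection across y-axis: (-1, 11) → (1, 11)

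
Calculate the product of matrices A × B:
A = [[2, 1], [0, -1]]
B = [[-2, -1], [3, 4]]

Matrix multiplication:
C[0][0] = 2×-2 + 1×3 = -1
C[0][1] = 2×-1 + 1×4 = 2
C[1][0] = 0×-2 + -1×3 = -3
C[1][1] = 0×-1 + -1×4 = -4
Result: [[-1, 2], [-3, -4]]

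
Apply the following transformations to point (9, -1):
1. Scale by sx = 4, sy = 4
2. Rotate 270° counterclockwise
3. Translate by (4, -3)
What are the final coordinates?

Step 1: Scale → (36, -4)
Step 2: Rotate 270° → (-4, -36)
Step 3: Translate → (0, -39)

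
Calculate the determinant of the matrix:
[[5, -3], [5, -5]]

For a 2×2 matrix [[a, b], [c, d]], det = ad - bc
det = (5)(-5) - (-3)(5) = -25 - -15 = -10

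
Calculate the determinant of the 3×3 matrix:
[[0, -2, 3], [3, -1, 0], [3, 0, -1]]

Expansion along first row:
det = 0·det([[-1,0],[0,-1]]) - -2·det([[3,0],[3,-1]]) + 3·det([[3,-1],[3,0]])
    = 0·(-1·-1 - 0·0) - -2·(3·-1 - 0·3) + 3·(3·0 - -1·3)
    = 0·1 - -2·-3 + 3·3
    = 0 + -6 + 9 = 3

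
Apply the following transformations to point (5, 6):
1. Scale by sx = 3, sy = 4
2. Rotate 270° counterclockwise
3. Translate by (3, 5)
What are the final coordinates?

Step 1: Scale → (15, 24)
Step 2: Rotate 270° → (24, -15)
Step 3: Translate → (27, -10)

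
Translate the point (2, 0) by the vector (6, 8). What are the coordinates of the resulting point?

Translation by (6, 8) (homogeneous matrix [[1, 0, 6], [0, 1, 8], [0, 0, 1]]):
x' = 2 + 6 = 8
y' = 0 + 8 = 8
Result: (8, 8)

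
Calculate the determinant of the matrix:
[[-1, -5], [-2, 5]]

For a 2×2 matrix [[a, b], [c, d]], det = ad - bc
det = (-1)(5) - (-5)(-2) = -5 - 10 = -15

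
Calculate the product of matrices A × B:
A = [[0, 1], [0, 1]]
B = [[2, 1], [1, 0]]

Matrix multiplication:
C[0][0] = 0×2 + 1×1 = 1
C[0][1] = 0×1 + 1×0 = 0
C[1][0] = 0×2 + 1×1 = 1
C[1][1] = 0×1 + 1×0 = 0
Result: [[1, 0], [1, 0]]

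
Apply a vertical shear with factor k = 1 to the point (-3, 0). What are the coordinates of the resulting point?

Shear matrix for vertical shear with factor k = 1:
[[1, 0], [1, 1]]
Result: (-3, 0) → (-3, -3)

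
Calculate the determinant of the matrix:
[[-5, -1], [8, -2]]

For a 2×2 matrix [[a, b], [c, d]], det = ad - bc
det = (-5)(-2) - (-1)(8) = 10 - -8 = 18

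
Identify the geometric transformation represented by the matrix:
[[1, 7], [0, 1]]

This matrix represents: horizontal shear with factor 7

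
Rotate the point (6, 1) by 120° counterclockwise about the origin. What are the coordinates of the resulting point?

Rotation matrix for 120°: [[cos 120°, -sin 120°], [sin 120°, cos 120°]] ≈ [[-0.500000, -0.866025], [0.866025, -0.500000]]
[[-0.500000, -0.866025], [0.866025, -0.500000]] × [6, 1]ᵀ ≈ [-3.8660, 4.6962]ᵀ
Result: (-3.8660, 4.6962)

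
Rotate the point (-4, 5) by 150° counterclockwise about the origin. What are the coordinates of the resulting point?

Rotation matrix for 150°: [[cos 150°, -sin 150°], [sin 150°, cos 150°]] ≈ [[-0.866025, -0.500000], [0.500000, -0.866025]]
[[-0.866025, -0.500000], [0.500000, -0.866025]] × [-4, 5]ᵀ ≈ [0.9641, -6.3301]ᵀ
Result: (0.9641, -6.3301)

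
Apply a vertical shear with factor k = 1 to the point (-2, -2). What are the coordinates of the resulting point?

Shear matrix for vertical shear with factor k = 1:
[[1, 0], [1, 1]]
Result: (-2, -2) → (-2, -4)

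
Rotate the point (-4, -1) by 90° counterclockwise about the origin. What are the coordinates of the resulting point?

Rotation matrix for 90°: [[cos 90°, -sin 90°], [sin 90°, cos 90°]] = [[0, -1], [1, 0]]
[[0, -1], [1, 0]] × [-4, -1]ᵀ = [1, -4]ᵀ
Result: (1, -4)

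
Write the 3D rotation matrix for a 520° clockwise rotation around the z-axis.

Rotation matrix for clockwise 520° around z-axis:
A clockwise rotation by 520° is a counterclockwise rotation by -520°.
cos(-520°) = -0.9397, sin(-520°) = -0.3420
Result: [[-0.9397, 0.3420, 0], [-0.3420, -0.9397, 0], [0, 0, 1]]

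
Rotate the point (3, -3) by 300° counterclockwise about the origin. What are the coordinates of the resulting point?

Rotation matrix for 300°: [[cos 300°, -sin 300°], [sin 300°, cos 300°]] ≈ [[0.500000, 0.866025], [-0.866025, 0.500000]]
[[0.500000, 0.866025], [-0.866025, 0.500000]] × [3, -3]ᵀ ≈ [-1.0981, -4.0981]ᵀ
Result: (-1.0981, -4.0981)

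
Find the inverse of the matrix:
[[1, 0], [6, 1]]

For [[a,b],[c,d]], inverse = (1/det)·[[d,-b],[-c,a]]
det = (1)(1) - (0)(6) = 1 - 0 = 1
Inverse = [[1, 0], [-6, 1]]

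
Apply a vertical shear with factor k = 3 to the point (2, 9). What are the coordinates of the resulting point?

Shear matrix for vertical shear with factor k = 3:
[[1, 0], [3, 1]]
Result: (2, 9) → (2, 15)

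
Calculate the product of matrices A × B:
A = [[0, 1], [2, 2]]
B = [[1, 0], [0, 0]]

Matrix multiplication:
C[0][0] = 0×1 + 1×0 = 0
C[0][1] = 0×0 + 1×0 = 0
C[1][0] = 2×1 + 2×0 = 2
C[1][1] = 2×0 + 2×0 = 0
Result: [[0, 0], [2, 0]]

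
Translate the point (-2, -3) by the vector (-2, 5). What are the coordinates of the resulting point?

Translation by (-2, 5) (homogeneous matrix [[1, 0, -2], [0, 1, 5], [0, 0, 1]]):
x' = -2 + -2 = -4
y' = -3 + 5 = 2
Result: (-4, 2)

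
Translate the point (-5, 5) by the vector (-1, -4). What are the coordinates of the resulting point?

Translation by (-1, -4) (homogeneous matrix [[1, 0, -1], [0, 1, -4], [0, 0, 1]]):
x' = -5 + -1 = -6
y' = 5 + -4 = 1
Result: (-6, 1)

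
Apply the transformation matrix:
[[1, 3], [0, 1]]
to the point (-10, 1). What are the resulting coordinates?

Matrix multiplication:
[[1, 3], [0, 1]] × [-10, 1]ᵀ
= [(1)(-10) + (3)(1), (0)(-10) + (1)(1)]ᵀ
= [-7, 1]ᵀ
Result: (-7, 1)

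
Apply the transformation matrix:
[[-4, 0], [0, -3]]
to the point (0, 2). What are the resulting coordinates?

Matrix multiplication:
[[-4, 0], [0, -3]] × [0, 2]ᵀ
= [(-4)(0) + (0)(2), (0)(0) + (-3)(2)]ᵀ
= [0, -6]ᵀ
Result: (0, -6)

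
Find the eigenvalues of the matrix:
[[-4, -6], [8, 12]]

Characteristic equation: det(A - λI) = 0
λ² - (trace)λ + (det) = 0
trace = -4 + 12 = 8, det = (-4)(12) - (-6)(8) = 0
λ² - (8)λ + (0) = 0
λ = (8 ± √((8)² - 4·(0))) / 2 = (8 ± √64) / 2
Solving: λ = 0, 8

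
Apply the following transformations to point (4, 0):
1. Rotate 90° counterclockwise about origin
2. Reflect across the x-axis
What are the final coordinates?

Step 1: Rotate 90° → (0, 4)
Step 2: Reflect across x-axis → (0, -4)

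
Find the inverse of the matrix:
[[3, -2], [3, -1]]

For [[a,b],[c,d]], inverse = (1/det)·[[d,-b],[-c,a]]
det = (3)(-1) - (-2)(3) = -3 - -6 = 3
Inverse = (1/3)·[[-1, 2], [-3, 3]]
= [[-1/3, 2/3], [-1, 1]]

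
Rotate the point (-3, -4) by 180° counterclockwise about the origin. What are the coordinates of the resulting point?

Rotation matrix for 180°: [[cos 180°, -sin 180°], [sin 180°, cos 180°]] = [[-1, 0], [0, -1]]
[[-1, 0], [0, -1]] × [-3, -4]ᵀ = [3, 4]ᵀ
Result: (3, 4)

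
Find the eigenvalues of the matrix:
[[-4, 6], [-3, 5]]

Characteristic equation: det(A - λI) = 0
λ² - (trace)λ + (det) = 0
trace = -4 + 5 = 1, det = (-4)(5) - (6)(-3) = -2
λ² - (1)λ + (-2) = 0
λ = (1 ± √((1)² - 4·(-2))) / 2 = (1 ± √9) / 2
Solving: λ = -1, 2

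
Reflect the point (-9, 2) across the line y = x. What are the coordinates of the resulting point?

Reflection across line y = x: (-9, 2) → (2, -9)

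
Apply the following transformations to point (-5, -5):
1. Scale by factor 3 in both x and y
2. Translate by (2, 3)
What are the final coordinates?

Step 1: Scale (-5, -5) by 3 → (-15, -15)
Step 2: Translate by (2, 3) → (-13, -12)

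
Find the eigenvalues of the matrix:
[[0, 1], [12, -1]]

Characteristic equation: det(A - λI) = 0
λ² - (trace)λ + (det) = 0
trace = 0 + -1 = -1, det = (0)(-1) - (1)(12) = -12
λ² - (-1)λ + (-12) = 0
λ = (-1 ± √((-1)² - 4·(-12))) / 2 = (-1 ± √49) / 2
Solving: λ = -4, 3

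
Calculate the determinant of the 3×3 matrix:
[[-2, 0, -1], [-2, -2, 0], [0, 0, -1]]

Expansion along first row:
det = -2·det([[-2,0],[0,-1]]) - 0·det([[-2,0],[0,-1]]) + -1·det([[-2,-2],[0,0]])
    = -2·(-2·-1 - 0·0) - 0·(-2·-1 - 0·0) + -1·(-2·0 - -2·0)
    = -2·2 - 0·2 + -1·0
    = -4 + 0 + 0 = -4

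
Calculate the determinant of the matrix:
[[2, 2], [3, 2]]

For a 2×2 matrix [[a, b], [c, d]], det = ad - bc
det = (2)(2) - (2)(3) = 4 - 6 = -2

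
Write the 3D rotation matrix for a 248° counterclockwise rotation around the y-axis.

Rotation matrix for counterclockwise 248° around y-axis:
cos(248°) = -0.3746, sin(248°) = -0.9272
Result: [[-0.3746, 0, -0.9272], [0, 1, 0], [0.9272, 0, -0.3746]]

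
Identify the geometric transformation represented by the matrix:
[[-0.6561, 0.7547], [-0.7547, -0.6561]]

This matrix represents: rotation by 229° counterclockwise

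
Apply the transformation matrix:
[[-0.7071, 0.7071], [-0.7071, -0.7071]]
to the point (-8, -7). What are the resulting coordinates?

Matrix multiplication:
[[-0.7071, 0.7071], [-0.7071, -0.7071]] × [-8, -7]ᵀ
= [(-0.7071)(-8) + (0.7071)(-7), (-0.7071)(-8) + (-0.7071)(-7)]ᵀ
= [0.7071, 10.6065]ᵀ
Result: (0.7071, 10.6065)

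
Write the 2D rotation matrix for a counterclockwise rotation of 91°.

Rotation matrix formula: [[cos θ, -sin θ], [sin θ, cos θ]]
For θ = 91°:
cos(91°) = -0.0175
sin(91°) = 0.9998
Result: [[-0.0175, -0.9998], [0.9998, -0.0175]]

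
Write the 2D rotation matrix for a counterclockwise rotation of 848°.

Rotation matrix formula: [[cos θ, -sin θ], [sin θ, cos θ]]
For θ = 848°:
cos(848°) = -0.6157
sin(848°) = 0.7880
Result: [[-0.6157, -0.7880], [0.7880, -0.6157]]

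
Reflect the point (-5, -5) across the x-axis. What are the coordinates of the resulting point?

Reflection across x-axis: (-5, -5) → (-5, 5)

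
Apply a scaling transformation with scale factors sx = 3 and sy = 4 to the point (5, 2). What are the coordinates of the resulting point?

Scaling matrix:
[[3, 0], [0, 4]]
Result: (5 × 3, 2 × 4) = (15, 8)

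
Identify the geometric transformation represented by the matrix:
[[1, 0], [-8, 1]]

This matrix represents: vertical shear with factor -8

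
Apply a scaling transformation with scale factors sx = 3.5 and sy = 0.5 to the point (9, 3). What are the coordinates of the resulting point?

Scaling matrix:
[[3.50, 0], [0, 0.50]]
Result: (9 × 3.5, 3 × 0.5) = (31.5, 1.5)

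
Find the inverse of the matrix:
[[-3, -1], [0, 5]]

For [[a,b],[c,d]], inverse = (1/det)·[[d,-b],[-c,a]]
det = (-3)(5) - (-1)(0) = -15 - 0 = -15
Inverse = (1/-15)·[[5, 1], [0, -3]]
= [[-1/3, -1/15], [0, 1/5]]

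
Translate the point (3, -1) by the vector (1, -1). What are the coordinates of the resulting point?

Translation by (1, -1) (homogeneous matrix [[1, 0, 1], [0, 1, -1], [0, 0, 1]]):
x' = 3 + 1 = 4
y' = -1 + -1 = -2
Result: (4, -2)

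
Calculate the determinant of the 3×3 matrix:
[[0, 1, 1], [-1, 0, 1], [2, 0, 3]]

Expansion along first row:
det = 0·det([[0,1],[0,3]]) - 1·det([[-1,1],[2,3]]) + 1·det([[-1,0],[2,0]])
    = 0·(0·3 - 1·0) - 1·(-1·3 - 1·2) + 1·(-1·0 - 0·2)
    = 0·0 - 1·-5 + 1·0
    = 0 + 5 + 0 = 5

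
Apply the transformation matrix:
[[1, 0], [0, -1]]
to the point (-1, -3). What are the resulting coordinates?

Matrix multiplication:
[[1, 0], [0, -1]] × [-1, -3]ᵀ
= [(1)(-1) + (0)(-3), (0)(-1) + (-1)(-3)]ᵀ
= [-1, 3]ᵀ
Result: (-1, 3)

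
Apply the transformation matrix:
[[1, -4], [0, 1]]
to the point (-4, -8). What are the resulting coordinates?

Matrix multiplication:
[[1, -4], [0, 1]] × [-4, -8]ᵀ
= [(1)(-4) + (-4)(-8), (0)(-4) + (1)(-8)]ᵀ
= [28, -8]ᵀ
Result: (28, -8)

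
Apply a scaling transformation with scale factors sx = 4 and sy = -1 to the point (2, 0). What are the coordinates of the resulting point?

Scaling matrix:
[[4, 0], [0, -1]]
Result: (2 × 4, 0 × -1) = (8, 0)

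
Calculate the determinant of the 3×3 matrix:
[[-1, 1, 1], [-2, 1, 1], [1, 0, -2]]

Expansion along first row:
det = -1·det([[1,1],[0,-2]]) - 1·det([[-2,1],[1,-2]]) + 1·det([[-2,1],[1,0]])
    = -1·(1·-2 - 1·0) - 1·(-2·-2 - 1·1) + 1·(-2·0 - 1·1)
    = -1·-2 - 1·3 + 1·-1
    = 2 + -3 + -1 = -2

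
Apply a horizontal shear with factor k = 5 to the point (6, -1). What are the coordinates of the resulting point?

Shear matrix for horizontal shear with factor k = 5:
[[1, 5], [0, 1]]
Result: (6, -1) → (1, -1)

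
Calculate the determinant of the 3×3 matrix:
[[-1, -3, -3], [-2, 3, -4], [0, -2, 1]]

Expansion along first row:
det = -1·det([[3,-4],[-2,1]]) - -3·det([[-2,-4],[0,1]]) + -3·det([[-2,3],[0,-2]])
    = -1·(3·1 - -4·-2) - -3·(-2·1 - -4·0) + -3·(-2·-2 - 3·0)
    = -1·-5 - -3·-2 + -3·4
    = 5 + -6 + -12 = -13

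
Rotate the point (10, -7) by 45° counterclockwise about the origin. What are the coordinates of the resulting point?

Rotation matrix for 45°: [[cos 45°, -sin 45°], [sin 45°, cos 45°]] ≈ [[0.707107, -0.707107], [0.707107, 0.707107]]
[[0.707107, -0.707107], [0.707107, 0.707107]] × [10, -7]ᵀ ≈ [12.0208, 2.1213]ᵀ
Result: (12.0208, 2.1213)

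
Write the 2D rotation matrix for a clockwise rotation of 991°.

Rotation matrix formula: [[cos θ, -sin θ], [sin θ, cos θ]]
A clockwise rotation by 991° is equivalent to a counterclockwise rotation by -991°.
For θ = -991°:
cos(-991°) = 0.0175
sin(-991°) = 0.9998
Result: [[0.0175, -0.9998], [0.9998, 0.0175]]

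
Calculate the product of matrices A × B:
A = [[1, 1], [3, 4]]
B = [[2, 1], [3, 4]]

Matrix multiplication:
C[0][0] = 1×2 + 1×3 = 5
C[0][1] = 1×1 + 1×4 = 5
C[1][0] = 3×2 + 4×3 = 18
C[1][1] = 3×1 + 4×4 = 19
Result: [[5, 5], [18, 19]]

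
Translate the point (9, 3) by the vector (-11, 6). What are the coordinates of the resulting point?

Translation by (-11, 6) (homogeneous matrix [[1, 0, -11], [0, 1, 6], [0, 0, 1]]):
x' = 9 + -11 = -2
y' = 3 + 6 = 9
Result: (-2, 9)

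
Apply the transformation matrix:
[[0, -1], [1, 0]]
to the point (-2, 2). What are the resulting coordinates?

Matrix multiplication:
[[0, -1], [1, 0]] × [-2, 2]ᵀ
= [(0)(-2) + (-1)(2), (1)(-2) + (0)(2)]ᵀ
= [-2, -2]ᵀ
Result: (-2, -2)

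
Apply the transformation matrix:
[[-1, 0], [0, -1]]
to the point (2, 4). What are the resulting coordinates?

Matrix multiplication:
[[-1, 0], [0, -1]] × [2, 4]ᵀ
= [(-1)(2) + (0)(4), (0)(2) + (-1)(4)]ᵀ
= [-2, -4]ᵀ
Result: (-2, -4)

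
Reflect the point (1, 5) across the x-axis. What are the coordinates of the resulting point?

Reflection across x-axis: (1, 5) → (1, -5)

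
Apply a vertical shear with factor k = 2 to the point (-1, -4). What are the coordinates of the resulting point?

Shear matrix for vertical shear with factor k = 2:
[[1, 0], [2, 1]]
Result: (-1, -4) → (-1, -6)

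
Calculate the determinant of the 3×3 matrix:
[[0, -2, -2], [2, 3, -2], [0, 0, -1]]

Expansion along first row:
det = 0·det([[3,-2],[0,-1]]) - -2·det([[2,-2],[0,-1]]) + -2·det([[2,3],[0,0]])
    = 0·(3·-1 - -2·0) - -2·(2·-1 - -2·0) + -2·(2·0 - 3·0)
    = 0·-3 - -2·-2 + -2·0
    = 0 + -4 + 0 = -4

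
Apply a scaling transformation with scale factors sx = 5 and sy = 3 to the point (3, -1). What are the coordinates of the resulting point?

Scaling matrix:
[[5, 0], [0, 3]]
Result: (3 × 5, -1 × 3) = (15, -3)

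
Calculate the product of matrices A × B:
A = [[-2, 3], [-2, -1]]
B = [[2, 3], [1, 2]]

Matrix multiplication:
C[0][0] = -2×2 + 3×1 = -1
C[0][1] = -2×3 + 3×2 = 0
C[1][0] = -2×2 + -1×1 = -5
C[1][1] = -2×3 + -1×2 = -8
Result: [[-1, 0], [-5, -8]]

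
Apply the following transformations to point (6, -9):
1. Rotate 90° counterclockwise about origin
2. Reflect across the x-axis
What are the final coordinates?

Step 1: Rotate 90° → (9, 6)
Step 2: Reflect across x-axis → (9, -6)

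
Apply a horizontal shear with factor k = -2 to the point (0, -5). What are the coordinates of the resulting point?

Shear matrix for horizontal shear with factor k = -2:
[[1, -2], [0, 1]]
Result: (0, -5) → (10, -5)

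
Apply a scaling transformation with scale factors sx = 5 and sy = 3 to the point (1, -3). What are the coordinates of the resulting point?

Scaling matrix:
[[5, 0], [0, 3]]
Result: (1 × 5, -3 × 3) = (5, -9)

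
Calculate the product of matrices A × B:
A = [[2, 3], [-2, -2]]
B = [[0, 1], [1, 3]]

Matrix multiplication:
C[0][0] = 2×0 + 3×1 = 3
C[0][1] = 2×1 + 3×3 = 11
C[1][0] = -2×0 + -2×1 = -2
C[1][1] = -2×1 + -2×3 = -8
Result: [[3, 11], [-2, -8]]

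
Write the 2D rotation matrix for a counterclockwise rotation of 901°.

Rotation matrix formula: [[cos θ, -sin θ], [sin θ, cos θ]]
For θ = 901°:
cos(901°) = -0.9998
sin(901°) = -0.0175
Result: [[-0.9998, 0.0175], [-0.0175, -0.9998]]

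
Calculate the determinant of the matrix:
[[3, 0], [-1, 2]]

For a 2×2 matrix [[a, b], [c, d]], det = ad - bc
det = (3)(2) - (0)(-1) = 6 - 0 = 6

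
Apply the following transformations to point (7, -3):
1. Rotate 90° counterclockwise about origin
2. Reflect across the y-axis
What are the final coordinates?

Step 1: Rotate 90° → (3, 7)
Step 2: Reflect across y-axis → (-3, 7)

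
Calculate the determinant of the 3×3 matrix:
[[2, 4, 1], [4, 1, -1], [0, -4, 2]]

Expansion along first row:
det = 2·det([[1,-1],[-4,2]]) - 4·det([[4,-1],[0,2]]) + 1·det([[4,1],[0,-4]])
    = 2·(1·2 - -1·-4) - 4·(4·2 - -1·0) + 1·(4·-4 - 1·0)
    = 2·-2 - 4·8 + 1·-16
    = -4 + -32 + -16 = -52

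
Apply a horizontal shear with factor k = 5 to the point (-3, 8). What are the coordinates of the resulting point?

Shear matrix for horizontal shear with factor k = 5:
[[1, 5], [0, 1]]
Result: (-3, 8) → (37, 8)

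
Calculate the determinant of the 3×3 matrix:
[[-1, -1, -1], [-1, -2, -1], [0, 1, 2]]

Expansion along first row:
det = -1·det([[-2,-1],[1,2]]) - -1·det([[-1,-1],[0,2]]) + -1·det([[-1,-2],[0,1]])
    = -1·(-2·2 - -1·1) - -1·(-1·2 - -1·0) + -1·(-1·1 - -2·0)
    = -1·-3 - -1·-2 + -1·-1
    = 3 + -2 + 1 = 2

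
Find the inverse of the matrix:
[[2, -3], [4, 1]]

For [[a,b],[c,d]], inverse = (1/det)·[[d,-b],[-c,a]]
det = (2)(1) - (-3)(4) = 2 - -12 = 14
Inverse = (1/14)·[[1, 3], [-4, 2]]
= [[1/14, 3/14], [-2/7, 1/7]]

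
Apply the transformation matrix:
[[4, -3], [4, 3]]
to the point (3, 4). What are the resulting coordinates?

Matrix multiplication:
[[4, -3], [4, 3]] × [3, 4]ᵀ
= [(4)(3) + (-3)(4), (4)(3) + (3)(4)]ᵀ
= [0, 24]ᵀ
Result: (0, 24)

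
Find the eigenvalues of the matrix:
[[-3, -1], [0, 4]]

Characteristic equation: det(A - λI) = 0
λ² - (trace)λ + (det) = 0
trace = -3 + 4 = 1, det = (-3)(4) - (-1)(0) = -12
λ² - (1)λ + (-12) = 0
λ = (1 ± √((1)² - 4·(-12))) / 2 = (1 ± √49) / 2
Solving: λ = -3, 4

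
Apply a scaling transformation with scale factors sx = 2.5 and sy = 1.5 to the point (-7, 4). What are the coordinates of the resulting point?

Scaling matrix:
[[2.50, 0], [0, 1.50]]
Result: (-7 × 2.5, 4 × 1.5) = (-17.5, 6)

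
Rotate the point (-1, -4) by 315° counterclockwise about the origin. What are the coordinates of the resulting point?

Rotation matrix for 315°: [[cos 315°, -sin 315°], [sin 315°, cos 315°]] ≈ [[0.707107, 0.707107], [-0.707107, 0.707107]]
[[0.707107, 0.707107], [-0.707107, 0.707107]] × [-1, -4]ᵀ ≈ [-3.5355, -2.1213]ᵀ
Result: (-3.5355, -2.1213)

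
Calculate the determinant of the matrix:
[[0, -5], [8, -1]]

For a 2×2 matrix [[a, b], [c, d]], det = ad - bc
det = (0)(-1) - (-5)(8) = 0 - -40 = 40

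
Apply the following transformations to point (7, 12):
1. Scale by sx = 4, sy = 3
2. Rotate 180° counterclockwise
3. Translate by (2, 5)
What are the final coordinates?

Step 1: Scale → (28, 36)
Step 2: Rotate 180° → (-28, -36)
Step 3: Translate → (-26, -31)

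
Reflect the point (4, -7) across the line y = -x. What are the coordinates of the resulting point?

Reflection across line y = -x: (4, -7) → (7, -4)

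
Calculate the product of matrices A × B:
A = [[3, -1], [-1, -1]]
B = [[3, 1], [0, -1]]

Matrix multiplication:
C[0][0] = 3×3 + -1×0 = 9
C[0][1] = 3×1 + -1×-1 = 4
C[1][0] = -1×3 + -1×0 = -3
C[1][1] = -1×1 + -1×-1 = 0
Result: [[9, 4], [-3, 0]]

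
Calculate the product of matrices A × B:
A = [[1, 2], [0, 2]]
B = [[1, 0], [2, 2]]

Matrix multiplication:
C[0][0] = 1×1 + 2×2 = 5
C[0][1] = 1×0 + 2×2 = 4
C[1][0] = 0×1 + 2×2 = 4
C[1][1] = 0×0 + 2×2 = 4
Result: [[5, 4], [4, 4]]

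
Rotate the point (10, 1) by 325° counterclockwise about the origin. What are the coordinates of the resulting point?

Rotation matrix for 325°: [[cos 325°, -sin 325°], [sin 325°, cos 325°]] ≈ [[0.819152, 0.573576], [-0.573576, 0.819152]]
[[0.819152, 0.573576], [-0.573576, 0.819152]] × [10, 1]ᵀ ≈ [8.7651, -4.9166]ᵀ
Result: (8.7651, -4.9166)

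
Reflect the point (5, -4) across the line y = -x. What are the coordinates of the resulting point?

Reflection across line y = -x: (5, -4) → (4, -5)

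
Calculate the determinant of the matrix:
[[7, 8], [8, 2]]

For a 2×2 matrix [[a, b], [c, d]], det = ad - bc
det = (7)(2) - (8)(8) = 14 - 64 = -50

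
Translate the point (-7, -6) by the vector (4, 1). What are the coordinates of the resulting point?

Translation by (4, 1) (homogeneous matrix [[1, 0, 4], [0, 1, 1], [0, 0, 1]]):
x' = -7 + 4 = -3
y' = -6 + 1 = -5
Result: (-3, -5)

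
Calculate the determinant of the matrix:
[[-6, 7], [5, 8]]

For a 2×2 matrix [[a, b], [c, d]], det = ad - bc
det = (-6)(8) - (7)(5) = -48 - 35 = -83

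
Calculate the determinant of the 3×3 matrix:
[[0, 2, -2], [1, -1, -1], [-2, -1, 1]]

Expansion along first row:
det = 0·det([[-1,-1],[-1,1]]) - 2·det([[1,-1],[-2,1]]) + -2·det([[1,-1],[-2,-1]])
    = 0·(-1·1 - -1·-1) - 2·(1·1 - -1·-2) + -2·(1·-1 - -1·-2)
    = 0·-2 - 2·-1 + -2·-3
    = 0 + 2 + 6 = 8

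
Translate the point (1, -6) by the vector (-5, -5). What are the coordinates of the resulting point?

Translation by (-5, -5) (homogeneous matrix [[1, 0, -5], [0, 1, -5], [0, 0, 1]]):
x' = 1 + -5 = -4
y' = -6 + -5 = -11
Result: (-4, -11)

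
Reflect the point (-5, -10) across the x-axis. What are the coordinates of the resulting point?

Reflection across x-axis: (-5, -10) → (-5, 10)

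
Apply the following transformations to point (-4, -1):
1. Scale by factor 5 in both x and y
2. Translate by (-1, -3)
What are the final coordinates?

Step 1: Scale (-4, -1) by 5 → (-20, -5)
Step 2: Translate by (-1, -3) → (-21, -8)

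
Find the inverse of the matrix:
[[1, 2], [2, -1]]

For [[a,b],[c,d]], inverse = (1/det)·[[d,-b],[-c,a]]
det = (1)(-1) - (2)(2) = -1 - 4 = -5
Inverse = (1/-5)·[[-1, -2], [-2, 1]]
= [[1/5, 2/5], [2/5, -1/5]]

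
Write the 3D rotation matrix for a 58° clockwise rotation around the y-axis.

Rotation matrix for clockwise 58° around y-axis:
A clockwise rotation by 58° is a counterclockwise rotation by -58°.
cos(-58°) = 0.5299, sin(-58°) = -0.8480
Result: [[0.5299, 0, -0.8480], [0, 1, 0], [0.8480, 0, 0.5299]]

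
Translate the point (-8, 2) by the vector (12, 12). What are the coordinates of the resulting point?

Translation by (12, 12) (homogeneous matrix [[1, 0, 12], [0, 1, 12], [0, 0, 1]]):
x' = -8 + 12 = 4
y' = 2 + 12 = 14
Result: (4, 14)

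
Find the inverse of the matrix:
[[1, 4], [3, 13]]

For [[a,b],[c,d]], inverse = (1/det)·[[d,-b],[-c,a]]
det = (1)(13) - (4)(3) = 13 - 12 = 1
Inverse = [[13, -4], [-3, 1]]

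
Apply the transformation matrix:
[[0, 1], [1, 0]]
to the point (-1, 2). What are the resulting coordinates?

Matrix multiplication:
[[0, 1], [1, 0]] × [-1, 2]ᵀ
= [(0)(-1) + (1)(2), (1)(-1) + (0)(2)]ᵀ
= [2, -1]ᵀ
Result: (2, -1)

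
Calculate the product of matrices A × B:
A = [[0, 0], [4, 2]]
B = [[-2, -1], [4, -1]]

Matrix multiplication:
C[0][0] = 0×-2 + 0×4 = 0
C[0][1] = 0×-1 + 0×-1 = 0
C[1][0] = 4×-2 + 2×4 = 0
C[1][1] = 4×-1 + 2×-1 = -6
Result: [[0, 0], [0, -6]]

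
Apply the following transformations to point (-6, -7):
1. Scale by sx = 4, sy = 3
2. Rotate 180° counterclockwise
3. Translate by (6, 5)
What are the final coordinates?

Step 1: Scale → (-24, -21)
Step 2: Rotate 180° → (24, 21)
Step 3: Translate → (30, 26)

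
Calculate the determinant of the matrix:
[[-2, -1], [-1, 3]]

For a 2×2 matrix [[a, b], [c, d]], det = ad - bc
det = (-2)(3) - (-1)(-1) = -6 - 1 = -7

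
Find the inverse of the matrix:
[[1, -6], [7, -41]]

For [[a,b],[c,d]], inverse = (1/det)·[[d,-b],[-c,a]]
det = (1)(-41) - (-6)(7) = -41 - -42 = 1
Inverse = [[-41, 6], [-7, 1]]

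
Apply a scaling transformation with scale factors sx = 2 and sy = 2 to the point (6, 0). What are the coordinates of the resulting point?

Scaling matrix:
[[2, 0], [0, 2]]
Result: (6 × 2, 0 × 2) = (12, 0)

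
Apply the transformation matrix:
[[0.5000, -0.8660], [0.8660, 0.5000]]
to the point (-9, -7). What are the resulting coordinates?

Matrix multiplication:
[[0.5000, -0.8660], [0.8660, 0.5000]] × [-9, -7]ᵀ
= [(0.5000)(-9) + (-0.8660)(-7), (0.8660)(-9) + (0.5000)(-7)]ᵀ
= [1.5620, -11.2940]ᵀ
Result: (1.5620, -11.2940)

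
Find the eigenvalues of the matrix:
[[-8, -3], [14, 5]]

Characteristic equation: det(A - λI) = 0
λ² - (trace)λ + (det) = 0
trace = -8 + 5 = -3, det = (-8)(5) - (-3)(14) = 2
λ² - (-3)λ + (2) = 0
λ = (-3 ± √((-3)² - 4·(2))) / 2 = (-3 ± √1) / 2
Solving: λ = -2, -1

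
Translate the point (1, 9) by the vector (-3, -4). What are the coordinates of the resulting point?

Translation by (-3, -4) (homogeneous matrix [[1, 0, -3], [0, 1, -4], [0, 0, 1]]):
x' = 1 + -3 = -2
y' = 9 + -4 = 5
Result: (-2, 5)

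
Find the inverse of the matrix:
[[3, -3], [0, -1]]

For [[a,b],[c,d]], inverse = (1/det)·[[d,-b],[-c,a]]
det = (3)(-1) - (-3)(0) = -3 - 0 = -3
Inverse = (1/-3)·[[-1, 3], [0, 3]]
= [[1/3, -1], [0, -1]]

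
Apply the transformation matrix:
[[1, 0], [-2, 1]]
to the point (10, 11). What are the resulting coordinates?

Matrix multiplication:
[[1, 0], [-2, 1]] × [10, 11]ᵀ
= [(1)(10) + (0)(11), (-2)(10) + (1)(11)]ᵀ
= [10, -9]ᵀ
Result: (10, -9)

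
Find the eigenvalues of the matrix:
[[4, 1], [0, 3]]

Characteristic equation: det(A - λI) = 0
λ² - (trace)λ + (det) = 0
trace = 4 + 3 = 7, det = (4)(3) - (1)(0) = 12
λ² - (7)λ + (12) = 0
λ = (7 ± √((7)² - 4·(12))) / 2 = (7 ± √1) / 2
Solving: λ = 3, 4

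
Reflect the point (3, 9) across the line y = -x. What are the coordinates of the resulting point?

Reflection across line y = -x: (3, 9) → (-9, -3)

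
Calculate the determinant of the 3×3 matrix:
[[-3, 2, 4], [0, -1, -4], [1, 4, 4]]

Expansion along first row:
det = -3·det([[-1,-4],[4,4]]) - 2·det([[0,-4],[1,4]]) + 4·det([[0,-1],[1,4]])
    = -3·(-1·4 - -4·4) - 2·(0·4 - -4·1) + 4·(0·4 - -1·1)
    = -3·12 - 2·4 + 4·1
    = -36 + -8 + 4 = -40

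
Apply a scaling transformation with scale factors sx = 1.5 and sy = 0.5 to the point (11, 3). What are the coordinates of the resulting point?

Scaling matrix:
[[1.50, 0], [0, 0.50]]
Result: (11 × 1.5, 3 × 0.5) = (16.5, 1.5)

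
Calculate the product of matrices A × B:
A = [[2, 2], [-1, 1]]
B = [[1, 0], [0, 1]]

Matrix multiplication:
C[0][0] = 2×1 + 2×0 = 2
C[0][1] = 2×0 + 2×1 = 2
C[1][0] = -1×1 + 1×0 = -1
C[1][1] = -1×0 + 1×1 = 1
Result: [[2, 2], [-1, 1]]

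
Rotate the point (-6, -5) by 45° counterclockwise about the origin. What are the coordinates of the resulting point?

Rotation matrix for 45°: [[cos 45°, -sin 45°], [sin 45°, cos 45°]] ≈ [[0.707107, -0.707107], [0.707107, 0.707107]]
[[0.707107, -0.707107], [0.707107, 0.707107]] × [-6, -5]ᵀ ≈ [-0.7071, -7.7782]ᵀ
Result: (-0.7071, -7.7782)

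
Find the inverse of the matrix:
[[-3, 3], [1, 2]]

For [[a,b],[c,d]], inverse = (1/det)·[[d,-b],[-c,a]]
det = (-3)(2) - (3)(1) = -6 - 3 = -9
Inverse = (1/-9)·[[2, -3], [-1, -3]]
= [[-2/9, 1/3], [1/9, 1/3]]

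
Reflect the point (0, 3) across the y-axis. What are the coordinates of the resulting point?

Reflection across y-axis: (0, 3) → (0, 3)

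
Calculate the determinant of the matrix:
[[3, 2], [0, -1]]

For a 2×2 matrix [[a, b], [c, d]], det = ad - bc
det = (3)(-1) - (2)(0) = -3 - 0 = -3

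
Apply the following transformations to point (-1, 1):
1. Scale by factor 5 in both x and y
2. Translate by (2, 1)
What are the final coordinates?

Step 1: Scale (-1, 1) by 5 → (-5, 5)
Step 2: Translate by (2, 1) → (-3, 6)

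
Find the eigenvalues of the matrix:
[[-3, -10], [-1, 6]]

Characteristic equation: det(A - λI) = 0
λ² - (trace)λ + (det) = 0
trace = -3 + 6 = 3, det = (-3)(6) - (-10)(-1) = -28
λ² - (3)λ + (-28) = 0
λ = (3 ± √((3)² - 4·(-28))) / 2 = (3 ± √121) / 2
Solving: λ = -4, 7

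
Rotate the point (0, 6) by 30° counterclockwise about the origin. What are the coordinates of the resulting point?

Rotation matrix for 30°: [[cos 30°, -sin 30°], [sin 30°, cos 30°]] ≈ [[0.866025, -0.500000], [0.500000, 0.866025]]
[[0.866025, -0.500000], [0.500000, 0.866025]] × [0, 6]ᵀ ≈ [-3, 5.1962]ᵀ
Result: (-3, 5.1962)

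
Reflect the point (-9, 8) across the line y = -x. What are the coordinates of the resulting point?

Reflection across line y = -x: (-9, 8) → (-8, 9)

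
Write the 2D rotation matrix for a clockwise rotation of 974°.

Rotation matrix formula: [[cos θ, -sin θ], [sin θ, cos θ]]
A clockwise rotation by 974° is equivalent to a counterclockwise rotation by -974°.
For θ = -974°:
cos(-974°) = -0.2756
sin(-974°) = 0.9613
Result: [[-0.2756, -0.9613], [0.9613, -0.2756]]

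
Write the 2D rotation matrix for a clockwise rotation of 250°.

Rotation matrix formula: [[cos θ, -sin θ], [sin θ, cos θ]]
A clockwise rotation by 250° is equivalent to a counterclockwise rotation by -250°.
For θ = -250°:
cos(-250°) = -0.3420
sin(-250°) = 0.9397
Result: [[-0.3420, -0.9397], [0.9397, -0.3420]]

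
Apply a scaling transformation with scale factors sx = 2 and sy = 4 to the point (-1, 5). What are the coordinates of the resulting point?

Scaling matrix:
[[2, 0], [0, 4]]
Result: (-1 × 2, 5 × 4) = (-2, 20)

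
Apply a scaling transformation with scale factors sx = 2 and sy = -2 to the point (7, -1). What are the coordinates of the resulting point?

Scaling matrix:
[[2, 0], [0, -2]]
Result: (7 × 2, -1 × -2) = (14, 2)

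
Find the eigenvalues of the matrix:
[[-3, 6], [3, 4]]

Characteristic equation: det(A - λI) = 0
λ² - (trace)λ + (det) = 0
trace = -3 + 4 = 1, det = (-3)(4) - (6)(3) = -30
λ² - (1)λ + (-30) = 0
λ = (1 ± √((1)² - 4·(-30))) / 2 = (1 ± √121) / 2
Solving: λ = -5, 6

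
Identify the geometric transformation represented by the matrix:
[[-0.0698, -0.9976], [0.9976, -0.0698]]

This matrix represents: rotation by 94° counterclockwise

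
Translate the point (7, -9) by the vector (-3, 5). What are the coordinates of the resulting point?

Translation by (-3, 5) (homogeneous matrix [[1, 0, -3], [0, 1, 5], [0, 0, 1]]):
x' = 7 + -3 = 4
y' = -9 + 5 = -4
Result: (4, -4)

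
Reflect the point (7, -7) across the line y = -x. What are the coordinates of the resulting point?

Reflection across line y = -x: (7, -7) → (7, -7)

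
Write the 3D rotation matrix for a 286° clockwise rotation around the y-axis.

Rotation matrix for clockwise 286° around y-axis:
A clockwise rotation by 286° is a counterclockwise rotation by -286°.
cos(-286°) = 0.2756, sin(-286°) = 0.9613
Result: [[0.2756, 0, 0.9613], [0, 1, 0], [-0.9613, 0, 0.2756]]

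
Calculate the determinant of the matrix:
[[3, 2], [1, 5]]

For a 2×2 matrix [[a, b], [c, d]], det = ad - bc
det = (3)(5) - (2)(1) = 15 - 2 = 13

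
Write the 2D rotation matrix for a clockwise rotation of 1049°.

Rotation matrix formula: [[cos θ, -sin θ], [sin θ, cos θ]]
A clockwise rotation by 1049° is equivalent to a counterclockwise rotation by -1049°.
For θ = -1049°:
cos(-1049°) = 0.8572
sin(-1049°) = 0.5150
Result: [[0.8572, -0.5150], [0.5150, 0.8572]]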